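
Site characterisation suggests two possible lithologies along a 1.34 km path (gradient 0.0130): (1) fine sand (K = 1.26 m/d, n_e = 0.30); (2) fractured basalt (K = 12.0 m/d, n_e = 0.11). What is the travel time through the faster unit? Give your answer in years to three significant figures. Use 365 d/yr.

Unit 1 (fine sand): v = 1.26×0.013/0.30 = 0.05460 m/d, t = 1340/0.05460 = 24540 d
Unit 2 (fractured basalt): v = 12.0×0.013/0.11 = 1.418 m/d, t = 1340/1.418 = 944.9 d
Faster: 944.9 d / 365 = 2.59 yr

2.59 years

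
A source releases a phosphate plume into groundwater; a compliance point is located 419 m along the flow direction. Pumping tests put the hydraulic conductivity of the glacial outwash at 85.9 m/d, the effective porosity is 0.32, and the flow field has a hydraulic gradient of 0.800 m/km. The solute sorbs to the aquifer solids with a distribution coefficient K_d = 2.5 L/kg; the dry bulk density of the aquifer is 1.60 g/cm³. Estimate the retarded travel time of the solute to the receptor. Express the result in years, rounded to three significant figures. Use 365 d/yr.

72.2 years

Specific discharge q = 85.9 × 8.0e-4 = 0.06872 m/d
Average linear velocity = 0.06872 / 0.32 = 0.2148 m/d
Retardation R = 1 + ρ_b·K_d/n = 1 + 1.60×2.5/0.32 = 13.50
Contaminant velocity v_c = v/R = 0.2148/13.50 = 0.01591 m/d
t = L/v_c = 419/0.01591 = 26340 d
   = 26340/365 = 72.2 yr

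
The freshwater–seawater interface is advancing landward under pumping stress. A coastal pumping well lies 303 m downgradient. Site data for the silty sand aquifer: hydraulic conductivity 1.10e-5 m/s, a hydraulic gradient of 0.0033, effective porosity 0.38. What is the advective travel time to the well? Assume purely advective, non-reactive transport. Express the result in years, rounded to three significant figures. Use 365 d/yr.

K = 1.10e-5 m/s × 86400 s/d = 0.9504 m/d
q = Ki = 0.9504 × 0.0033 = 0.003136 m/d
v = Ki/n = 0.9504·0.0033/0.38 = 0.008253 m/d
t = L / v = 303 / 0.008253 = 36710 d
   = 36710 / 365 = 101 yr

101 years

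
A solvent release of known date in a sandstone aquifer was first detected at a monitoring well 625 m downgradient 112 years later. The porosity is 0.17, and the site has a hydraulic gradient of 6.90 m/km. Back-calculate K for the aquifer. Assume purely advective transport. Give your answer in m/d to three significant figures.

t = 112 years = 40880 d
v = L / t = 625 / 40880 = 0.01529 m/d
K = v · n / i = 0.01529 × 0.17 / 0.0069 = 0.377 m/d

0.377 m/d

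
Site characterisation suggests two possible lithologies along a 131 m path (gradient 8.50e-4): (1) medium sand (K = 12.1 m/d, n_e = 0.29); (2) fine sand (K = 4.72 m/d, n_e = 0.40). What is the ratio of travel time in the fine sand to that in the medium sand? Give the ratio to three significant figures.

Unit 1 (medium sand): v = 12.1×8.5e-4/0.29 = 0.03547 m/d, t = 131/0.03547 = 3694 d
Unit 2 (fine sand): v = 4.72×8.5e-4/0.40 = 0.01003 m/d, t = 131/0.01003 = 13060 d
t(fine sand) / t(medium sand) = 13060/3694 = 3.54

3.54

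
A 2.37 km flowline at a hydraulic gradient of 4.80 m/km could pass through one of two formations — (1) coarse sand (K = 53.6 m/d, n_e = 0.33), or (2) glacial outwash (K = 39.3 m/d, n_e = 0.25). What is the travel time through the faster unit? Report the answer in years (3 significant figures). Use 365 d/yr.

8.33 years

Unit 1 (coarse sand): v = 53.6×0.0048/0.33 = 0.7796 m/d, t = 2370/0.7796 = 3040 d
Unit 2 (glacial outwash): v = 39.3×0.0048/0.25 = 0.7546 m/d, t = 2370/0.7546 = 3141 d
Faster: 3040 d / 365 = 8.33 yr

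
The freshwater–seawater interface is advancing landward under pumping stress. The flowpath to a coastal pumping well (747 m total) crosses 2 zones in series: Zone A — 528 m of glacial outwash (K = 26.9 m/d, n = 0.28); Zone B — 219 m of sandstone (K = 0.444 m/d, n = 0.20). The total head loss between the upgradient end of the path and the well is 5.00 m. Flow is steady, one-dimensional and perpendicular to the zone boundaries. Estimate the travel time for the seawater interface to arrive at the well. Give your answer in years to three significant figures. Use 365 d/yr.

53.9 years

Continuity: the same q passes through each zone, so ΔH = q·Σ(L_j/K_j) — the zones act as resistances in series.
Σ(L/K) = 528/26.9 + 219/0.444 = 19.63 + 493.2 = 512.9 d
q = ΔH / Σ(L/K) = 5.00 / 512.9 = 0.009749 m/d (same in every zone)
Zone A: v = q/n = 0.009749/0.28 = 0.03482 m/d → t_A = 528/0.03482 = 15160 d
Zone B: v = q/n = 0.009749/0.20 = 0.04875 m/d → t_B = 219/0.04875 = 4493 d
Total t = 15160 + 4493 = 19660 d
   = 19660 / 365 = 53.9 yr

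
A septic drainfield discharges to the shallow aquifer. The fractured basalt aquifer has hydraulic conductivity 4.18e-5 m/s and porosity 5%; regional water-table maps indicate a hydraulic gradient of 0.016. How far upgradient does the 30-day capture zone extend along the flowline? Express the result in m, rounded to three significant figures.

34.7 m

K = 4.18e-5 m/s × 86400 s/d = 3.612 m/d
Darcy flux q = K·i = 3.612 × 0.016 = 0.05778 m/d
Seepage velocity v = q / n = 0.05778 / 0.05 = 1.156 m/d
L = v × T = 1.156 × 30 = 34.67 m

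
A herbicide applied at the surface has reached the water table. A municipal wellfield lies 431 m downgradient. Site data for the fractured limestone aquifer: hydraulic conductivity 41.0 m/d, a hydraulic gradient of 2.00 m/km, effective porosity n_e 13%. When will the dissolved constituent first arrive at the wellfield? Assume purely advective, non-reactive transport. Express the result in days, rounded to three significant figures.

683 days

Darcy flux q = K·i = 41.0 × 0.0020 = 0.08200 m/d
Average linear velocity = 0.08200 / 0.13 = 0.6308 m/d
t = L / v = 431 / 0.6308 = 683.3 d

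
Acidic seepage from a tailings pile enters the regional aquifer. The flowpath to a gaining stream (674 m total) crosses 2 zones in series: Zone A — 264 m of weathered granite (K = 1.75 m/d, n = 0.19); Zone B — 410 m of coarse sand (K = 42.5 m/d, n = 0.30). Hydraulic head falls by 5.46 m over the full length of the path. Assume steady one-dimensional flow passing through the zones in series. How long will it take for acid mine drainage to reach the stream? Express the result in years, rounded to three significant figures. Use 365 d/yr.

Steady 1-D flow in series ⇒ the Darcy flux q is identical in every zone and the zone head losses add (resistances L/K in series).
Σ(L/K) = 264/1.75 + 410/42.5 = 150.9 + 9.647 = 160.5 d
q = ΔH / Σ(L/K) = 5.46 / 160.5 = 0.03402 m/d (same in every zone)
Zone A: v = q/n = 0.03402/0.19 = 0.1790 m/d → t_A = 264/0.1790 = 1475 d
Zone B: v = q/n = 0.03402/0.30 = 0.1134 m/d → t_B = 410/0.1134 = 3616 d
Total t = 1475 + 3616 = 5090 d
   = 5090 / 365 = 13.9 yr

13.9 years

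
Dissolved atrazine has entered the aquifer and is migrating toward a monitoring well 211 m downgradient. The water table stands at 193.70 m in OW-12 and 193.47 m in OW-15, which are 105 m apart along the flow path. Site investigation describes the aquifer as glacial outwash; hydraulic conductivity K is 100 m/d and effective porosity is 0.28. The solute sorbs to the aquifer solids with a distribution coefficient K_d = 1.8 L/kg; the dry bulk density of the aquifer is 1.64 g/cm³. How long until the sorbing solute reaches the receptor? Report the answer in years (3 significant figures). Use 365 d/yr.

8.53 years

Hydraulic gradient i = (193.70 − 193.47) / 105 = 0.23 / 105 = 0.002190
Darcy flux q = K·i = 100 × 0.002190 = 0.2190 m/d
Seepage velocity v = q / n = 0.2190 / 0.28 = 0.7823 m/d
Retardation R = 1 + ρ_b·K_d/n = 1 + 1.64×1.8/0.28 = 11.54
Contaminant velocity v_c = v/R = 0.7823/11.54 = 0.06777 m/d
t = L/v_c = 211/0.06777 = 3113 d
   = 3113/365 = 8.53 yr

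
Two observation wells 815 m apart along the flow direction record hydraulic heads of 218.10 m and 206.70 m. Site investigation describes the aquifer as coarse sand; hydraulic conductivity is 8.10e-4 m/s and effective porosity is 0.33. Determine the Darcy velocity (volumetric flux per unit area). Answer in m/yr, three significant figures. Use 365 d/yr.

Hydraulic gradient i = (218.10 − 206.70) / 815 = 11.40 / 815 = 0.01399
K = 8.10e-4 m/s × 86400 s/d = 69.98 m/d
Darcy flux q = K·i = 69.98 × 0.01399 = 0.9789 m/d
   = 0.9789 × 365 = 357 m/yr

357 m/yr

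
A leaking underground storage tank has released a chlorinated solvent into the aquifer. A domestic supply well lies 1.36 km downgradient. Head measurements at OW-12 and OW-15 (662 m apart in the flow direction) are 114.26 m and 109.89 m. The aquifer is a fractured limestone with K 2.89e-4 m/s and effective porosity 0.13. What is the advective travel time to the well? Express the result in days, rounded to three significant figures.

Hydraulic gradient i = (114.26 − 109.89) / 662 = 4.37 / 662 = 0.006601
K = 2.89e-4 m/s × 86400 s/d = 24.97 m/d
Specific discharge q = 24.97 × 0.006601 = 0.1648 m/d
Average linear velocity = 0.1648 / 0.13 = 1.268 m/d
L = 1.36 km = 1360 m
t = L / v = 1360 / 1.268 = 1073 d

1070 days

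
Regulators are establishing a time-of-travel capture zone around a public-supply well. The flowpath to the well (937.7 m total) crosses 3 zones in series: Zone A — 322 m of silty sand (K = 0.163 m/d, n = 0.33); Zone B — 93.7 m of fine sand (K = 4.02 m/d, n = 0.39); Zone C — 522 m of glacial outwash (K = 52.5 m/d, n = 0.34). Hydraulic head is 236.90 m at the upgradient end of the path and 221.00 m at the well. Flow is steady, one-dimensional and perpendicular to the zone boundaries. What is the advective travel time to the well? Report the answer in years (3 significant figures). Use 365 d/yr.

Total head drop ΔH = 236.90 − 221.00 = 15.90 m
Steady 1-D flow in series ⇒ the Darcy flux q is identical in every zone and the zone head losses add (resistances L/K in series).
Σ(L/K) = 322/0.163 + 93.7/4.02 + 522/52.5 = 1975 + 23.31 + 9.943 = 2009 d
q = ΔH / Σ(L/K) = 15.90 / 2009 = 0.007916 m/d (same in every zone)
Zone A: v = q/n = 0.007916/0.33 = 0.02399 m/d → t_A = 322/0.02399 = 13420 d
Zone B: v = q/n = 0.007916/0.39 = 0.02030 m/d → t_B = 93.7/0.02030 = 4617 d
Zone C: v = q/n = 0.007916/0.34 = 0.02328 m/d → t_C = 522/0.02328 = 22420 d
Total t = 13420 + 4617 + 22420 = 40460 d
   = 40460 / 365 = 111 yr

111 years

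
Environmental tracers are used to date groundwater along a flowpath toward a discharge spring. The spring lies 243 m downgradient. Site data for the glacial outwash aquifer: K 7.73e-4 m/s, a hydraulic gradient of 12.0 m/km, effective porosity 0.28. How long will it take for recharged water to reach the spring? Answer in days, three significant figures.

84.9 days

K = 7.73e-4 m/s × 86400 s/d = 66.79 m/d
q = Ki = 66.79 × 0.012 = 0.8014 m/d
Seepage velocity v = q / n = 0.8014 / 0.28 = 2.862 m/d
t = L / v = 243 / 2.862 = 84.90 d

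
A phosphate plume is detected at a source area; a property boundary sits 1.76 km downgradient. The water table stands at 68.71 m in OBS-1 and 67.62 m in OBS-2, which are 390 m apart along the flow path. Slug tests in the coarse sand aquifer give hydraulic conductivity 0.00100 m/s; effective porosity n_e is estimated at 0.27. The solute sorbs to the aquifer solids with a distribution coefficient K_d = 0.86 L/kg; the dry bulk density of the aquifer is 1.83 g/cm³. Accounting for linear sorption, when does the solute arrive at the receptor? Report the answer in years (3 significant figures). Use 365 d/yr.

Hydraulic gradient i = (68.71 − 67.62) / 390 = 1.09 / 390 = 0.002795
K = 0.00100 m/s × 86400 s/d = 86.40 m/d
Specific discharge q = 86.40 × 0.002795 = 0.2415 m/d
v_s = q/n_e = 0.2415/0.27 = 0.8944 m/d
Retardation R = 1 + ρ_b·K_d/n = 1 + 1.83×0.86/0.27 = 6.829
Contaminant velocity v_c = v/R = 0.8944/6.829 = 0.1310 m/d
L = 1.76 km = 1760 m
t = L/v_c = 1760/0.1310 = 13440 d
   = 13440/365 = 36.8 yr

36.8 years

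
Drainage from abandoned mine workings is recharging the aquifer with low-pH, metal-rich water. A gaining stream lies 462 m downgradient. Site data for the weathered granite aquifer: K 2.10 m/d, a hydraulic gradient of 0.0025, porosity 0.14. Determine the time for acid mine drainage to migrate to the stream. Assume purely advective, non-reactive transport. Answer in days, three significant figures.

12300 days

q = Ki = 2.10 × 0.0025 = 0.005250 m/d
Seepage velocity v = q / n = 0.005250 / 0.14 = 0.03750 m/d
t = L / v = 462 / 0.03750 = 12320 d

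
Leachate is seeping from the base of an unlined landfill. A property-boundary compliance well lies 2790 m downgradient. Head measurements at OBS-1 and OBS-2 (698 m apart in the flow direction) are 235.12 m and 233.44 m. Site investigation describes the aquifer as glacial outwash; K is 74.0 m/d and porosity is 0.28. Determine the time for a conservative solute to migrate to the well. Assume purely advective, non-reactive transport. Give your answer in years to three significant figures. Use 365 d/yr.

12.0 years

Hydraulic gradient i = (235.12 − 233.44) / 698 = 1.68 / 698 = 0.002407
q = Ki = 74.0 × 0.002407 = 0.1781 m/d
v = Ki/n = 74.0·0.002407/0.28 = 0.6361 m/d
t = L / v = 2790 / 0.6361 = 4386 d
   = 4386 / 365 = 12.0 yr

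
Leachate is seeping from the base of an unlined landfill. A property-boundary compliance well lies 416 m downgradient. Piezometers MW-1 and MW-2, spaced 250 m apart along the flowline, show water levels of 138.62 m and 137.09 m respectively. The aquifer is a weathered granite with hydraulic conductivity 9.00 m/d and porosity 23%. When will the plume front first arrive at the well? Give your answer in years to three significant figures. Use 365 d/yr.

4.76 years

Hydraulic gradient i = (138.62 − 137.09) / 250 = 1.53 / 250 = 0.006120
q = Ki = 9.00 × 0.006120 = 0.05508 m/d
v_s = q/n_e = 0.05508/0.23 = 0.2395 m/d
t = L / v = 416 / 0.2395 = 1737 d
   = 1737 / 365 = 4.76 yr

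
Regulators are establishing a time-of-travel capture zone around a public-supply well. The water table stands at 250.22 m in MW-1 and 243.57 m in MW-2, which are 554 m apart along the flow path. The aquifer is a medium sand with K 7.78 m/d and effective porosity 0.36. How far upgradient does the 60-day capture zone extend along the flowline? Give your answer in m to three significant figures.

Hydraulic gradient i = (250.22 − 243.57) / 554 = 6.65 / 554 = 0.01200
q = Ki = 7.78 × 0.01200 = 0.09339 m/d
Seepage velocity v = q / n = 0.09339 / 0.36 = 0.2594 m/d
L = v × T = 0.2594 × 60 = 15.56 m

15.6 m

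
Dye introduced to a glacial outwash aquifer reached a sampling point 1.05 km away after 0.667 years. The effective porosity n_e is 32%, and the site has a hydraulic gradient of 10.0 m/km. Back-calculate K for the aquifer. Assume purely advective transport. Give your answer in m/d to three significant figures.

138 m/d

t = 0.667 years = 243.5 d
L = 1.05 km = 1050 m
v = L / t = 1050 / 243.5 = 4.313 m/d
K = v · n / i = 4.313 × 0.32 / 0.010 = 138 m/d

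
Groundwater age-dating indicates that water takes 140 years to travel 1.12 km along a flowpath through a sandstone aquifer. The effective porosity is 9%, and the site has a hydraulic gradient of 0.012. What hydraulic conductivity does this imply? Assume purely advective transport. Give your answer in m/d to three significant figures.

t = 140 years = 51100 d
L = 1.12 km = 1120 m
v = L / t = 1120 / 51100 = 0.02192 m/d
K = v · n / i = 0.02192 × 0.09 / 0.012 = 0.164 m/d

0.164 m/d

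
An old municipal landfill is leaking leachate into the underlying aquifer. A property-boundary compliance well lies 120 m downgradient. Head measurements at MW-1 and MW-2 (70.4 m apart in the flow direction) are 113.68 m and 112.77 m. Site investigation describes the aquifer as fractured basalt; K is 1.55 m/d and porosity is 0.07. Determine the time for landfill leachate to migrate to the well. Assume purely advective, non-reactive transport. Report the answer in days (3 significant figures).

419 days

Hydraulic gradient i = (113.68 − 112.77) / 70.4 = 0.91 / 70.4 = 0.01293
Specific discharge q = 1.55 × 0.01293 = 0.02004 m/d
Seepage velocity v = q / n = 0.02004 / 0.07 = 0.2862 m/d
t = L / v = 120 / 0.2862 = 419.3 d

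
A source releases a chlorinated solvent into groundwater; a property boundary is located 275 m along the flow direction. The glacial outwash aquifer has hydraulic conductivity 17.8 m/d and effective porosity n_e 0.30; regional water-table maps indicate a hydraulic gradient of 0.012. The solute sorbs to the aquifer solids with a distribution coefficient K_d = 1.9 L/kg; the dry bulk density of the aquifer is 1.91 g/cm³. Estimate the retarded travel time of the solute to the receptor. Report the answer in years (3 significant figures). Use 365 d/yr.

13.9 years

Darcy flux q = K·i = 17.8 × 0.012 = 0.2136 m/d
Average linear velocity = 0.2136 / 0.30 = 0.7120 m/d
Retardation R = 1 + ρ_b·K_d/n = 1 + 1.91×1.9/0.30 = 13.10
Contaminant velocity v_c = v/R = 0.7120/13.10 = 0.05436 m/d
t = L/v_c = 275/0.05436 = 5058 d
   = 5058/365 = 13.9 yr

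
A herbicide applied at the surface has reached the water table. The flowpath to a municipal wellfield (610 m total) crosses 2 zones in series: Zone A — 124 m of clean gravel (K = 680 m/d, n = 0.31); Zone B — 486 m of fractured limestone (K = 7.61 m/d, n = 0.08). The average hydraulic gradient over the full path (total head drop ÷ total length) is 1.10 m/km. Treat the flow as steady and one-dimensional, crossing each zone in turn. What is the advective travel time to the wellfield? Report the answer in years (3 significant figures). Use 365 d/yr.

20.2 years

Continuity: the same q passes through each zone, so ΔH = q·Σ(L_j/K_j) — the zones act as resistances in series.
Σ(L/K) = 124/680 + 486/7.61 = 0.1824 + 63.86 = 64.05 d
K_eq = L_total / Σ(L/K) = 610 / 64.05 = 9.524 m/d
q = K_eq · i = 9.524 × 0.0011 = 0.01048 m/d (same in every zone)
Zone A: v = q/n = 0.01048/0.31 = 0.03380 m/d → t_A = 124/0.03380 = 3669 d
Zone B: v = q/n = 0.01048/0.08 = 0.1310 m/d → t_B = 486/0.1310 = 3711 d
Total t = 3669 + 3711 = 7380 d
   = 7380 / 365 = 20.2 yr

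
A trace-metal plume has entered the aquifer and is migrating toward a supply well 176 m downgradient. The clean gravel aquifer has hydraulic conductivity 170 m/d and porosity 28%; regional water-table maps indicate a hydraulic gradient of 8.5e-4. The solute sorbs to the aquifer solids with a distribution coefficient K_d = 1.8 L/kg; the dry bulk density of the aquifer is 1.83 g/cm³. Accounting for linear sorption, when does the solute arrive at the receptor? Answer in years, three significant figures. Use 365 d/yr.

Specific discharge q = 170 × 8.5e-4 = 0.1445 m/d
Seepage velocity v = q / n = 0.1445 / 0.28 = 0.5161 m/d
Retardation R = 1 + ρ_b·K_d/n = 1 + 1.83×1.8/0.28 = 12.76
Contaminant velocity v_c = v/R = 0.5161/12.76 = 0.04043 m/d
t = L/v_c = 176/0.04043 = 4353 d
   = 4353/365 = 11.9 yr

11.9 years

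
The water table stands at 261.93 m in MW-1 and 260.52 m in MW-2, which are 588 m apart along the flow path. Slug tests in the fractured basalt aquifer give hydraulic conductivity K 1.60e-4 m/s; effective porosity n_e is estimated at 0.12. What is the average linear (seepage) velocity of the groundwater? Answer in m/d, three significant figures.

0.276 m/d

Hydraulic gradient i = (261.93 − 260.52) / 588 = 1.41 / 588 = 0.002398
K = 1.60e-4 m/s × 86400 s/d = 13.82 m/d
Darcy flux q = K·i = 13.82 × 0.002398 = 0.03315 m/d
v = Ki/n = 13.82·0.002398/0.12 = 0.2762 m/d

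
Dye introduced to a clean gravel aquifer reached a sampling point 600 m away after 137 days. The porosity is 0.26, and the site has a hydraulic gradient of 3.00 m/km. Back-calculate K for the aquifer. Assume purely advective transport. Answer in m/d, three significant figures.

v = L / t = 600 / 137 = 4.380 m/d
K = v · n / i = 4.380 × 0.26 / 0.0030 = 380 m/d

380 m/d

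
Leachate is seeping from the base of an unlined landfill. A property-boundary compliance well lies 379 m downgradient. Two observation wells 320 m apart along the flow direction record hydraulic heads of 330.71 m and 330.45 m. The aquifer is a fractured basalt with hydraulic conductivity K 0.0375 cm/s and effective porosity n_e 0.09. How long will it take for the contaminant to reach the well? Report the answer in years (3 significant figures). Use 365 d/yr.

Hydraulic gradient i = (330.71 − 330.45) / 320 = 0.26 / 320 = 8.125e-4
K = 0.0375 cm/s × 864 = 32.40 m/d
Specific discharge q = 32.40 × 8.125e-4 = 0.02633 m/d
v_s = q/n_e = 0.02633/0.09 = 0.2925 m/d
t = L / v = 379 / 0.2925 = 1296 d
   = 1296 / 365 = 3.55 yr

3.55 years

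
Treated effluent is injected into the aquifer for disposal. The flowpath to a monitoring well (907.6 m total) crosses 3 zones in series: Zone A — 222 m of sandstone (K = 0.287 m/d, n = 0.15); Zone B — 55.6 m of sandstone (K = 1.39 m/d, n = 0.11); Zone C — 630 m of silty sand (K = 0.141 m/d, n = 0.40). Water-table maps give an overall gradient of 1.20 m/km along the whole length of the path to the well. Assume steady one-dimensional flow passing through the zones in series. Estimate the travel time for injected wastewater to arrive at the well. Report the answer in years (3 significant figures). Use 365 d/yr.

3870 years

Continuity: the same q passes through each zone, so ΔH = q·Σ(L_j/K_j) — the zones act as resistances in series.
Σ(L/K) = 222/0.287 + 55.6/1.39 + 630/0.141 = 773.5 + 40.00 + 4468 = 5282 d
K_eq = L_total / Σ(L/K) = 907.6 / 5282 = 0.1718 m/d
q = K_eq · i = 0.1718 × 0.0012 = 2.062e-4 m/d (same in every zone)
Zone A: v = q/n = 2.062e-4/0.15 = 0.001375 m/d → t_A = 222/0.001375 = 161500 d
Zone B: v = q/n = 2.062e-4/0.11 = 0.001875 m/d → t_B = 55.6/0.001875 = 29660 d
Zone C: v = q/n = 2.062e-4/0.40 = 5.155e-4 m/d → t_C = 630/5.155e-4 = 1.222e6 d
Total t = 161500 + 29660 + 1.222e6 = 1.413e6 d
   = 1.413e6 / 365 = 3870 yr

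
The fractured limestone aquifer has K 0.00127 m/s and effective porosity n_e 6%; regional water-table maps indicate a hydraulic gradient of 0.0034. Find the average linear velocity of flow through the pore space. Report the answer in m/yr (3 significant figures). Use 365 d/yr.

2270 m/yr

K = 0.00127 m/s × 86400 s/d = 109.7 m/d
q = Ki = 109.7 × 0.0034 = 0.3731 m/d
Seepage velocity v = q / n = 0.3731 / 0.06 = 6.218 m/d
   = 6.218 × 365 = 2270 m/yr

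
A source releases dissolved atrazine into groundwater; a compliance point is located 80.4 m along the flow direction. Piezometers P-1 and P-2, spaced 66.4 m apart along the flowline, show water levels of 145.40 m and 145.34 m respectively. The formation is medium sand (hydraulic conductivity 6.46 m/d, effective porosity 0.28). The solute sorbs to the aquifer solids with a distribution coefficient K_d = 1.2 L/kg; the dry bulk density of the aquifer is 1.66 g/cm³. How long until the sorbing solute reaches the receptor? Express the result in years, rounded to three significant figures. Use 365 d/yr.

85.7 years

Hydraulic gradient i = (145.40 − 145.34) / 66.4 = 0.06 / 66.4 = 9.036e-4
Specific discharge q = 6.46 × 9.036e-4 = 0.005837 m/d
Average linear velocity = 0.005837 / 0.28 = 0.02085 m/d
Retardation R = 1 + ρ_b·K_d/n = 1 + 1.66×1.2/0.28 = 8.114
Contaminant velocity v_c = v/R = 0.02085/8.114 = 0.002569 m/d
t = L/v_c = 80.4/0.002569 = 31290 d
   = 31290/365 = 85.7 yr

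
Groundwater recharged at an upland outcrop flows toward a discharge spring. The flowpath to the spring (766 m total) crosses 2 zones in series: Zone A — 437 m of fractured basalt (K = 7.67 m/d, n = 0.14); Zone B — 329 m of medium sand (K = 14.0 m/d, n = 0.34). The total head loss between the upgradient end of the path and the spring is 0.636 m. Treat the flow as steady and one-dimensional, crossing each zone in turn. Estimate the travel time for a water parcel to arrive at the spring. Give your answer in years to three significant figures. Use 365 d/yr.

Continuity: the same q passes through each zone, so ΔH = q·Σ(L_j/K_j) — the zones act as resistances in series.
Σ(L/K) = 437/7.67 + 329/14.0 = 56.98 + 23.50 = 80.48 d
q = ΔH / Σ(L/K) = 0.636 / 80.48 = 0.007903 m/d (same in every zone)
Zone A: v = q/n = 0.007903/0.14 = 0.05645 m/d → t_A = 437/0.05645 = 7741 d
Zone B: v = q/n = 0.007903/0.34 = 0.02324 m/d → t_B = 329/0.02324 = 14150 d
Total t = 7741 + 14150 = 21900 d
   = 21900 / 365 = 60.0 yr

60.0 years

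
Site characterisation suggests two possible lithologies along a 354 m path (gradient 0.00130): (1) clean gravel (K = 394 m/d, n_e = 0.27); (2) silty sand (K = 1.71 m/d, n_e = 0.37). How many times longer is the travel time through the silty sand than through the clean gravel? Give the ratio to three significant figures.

Unit 1 (clean gravel): v = 394×0.0013/0.27 = 1.897 m/d, t = 354/1.897 = 186.6 d
Unit 2 (silty sand): v = 1.71×0.0013/0.37 = 0.006008 m/d, t = 354/0.006008 = 58920 d
t(silty sand) / t(clean gravel) = 58920/186.6 = 316

316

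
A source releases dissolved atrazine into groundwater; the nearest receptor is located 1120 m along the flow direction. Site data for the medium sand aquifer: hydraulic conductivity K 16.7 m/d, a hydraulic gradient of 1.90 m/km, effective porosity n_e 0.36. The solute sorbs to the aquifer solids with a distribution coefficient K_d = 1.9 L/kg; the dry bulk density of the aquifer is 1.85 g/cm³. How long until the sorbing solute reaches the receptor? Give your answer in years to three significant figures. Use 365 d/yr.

Specific discharge q = 16.7 × 0.0019 = 0.03173 m/d
v = Ki/n = 16.7·0.0019/0.36 = 0.08814 m/d
Retardation R = 1 + ρ_b·K_d/n = 1 + 1.85×1.9/0.36 = 10.76
Contaminant velocity v_c = v/R = 0.08814/10.76 = 0.008188 m/d
t = L/v_c = 1120/0.008188 = 136800 d
   = 136800/365 = 375 yr

375 years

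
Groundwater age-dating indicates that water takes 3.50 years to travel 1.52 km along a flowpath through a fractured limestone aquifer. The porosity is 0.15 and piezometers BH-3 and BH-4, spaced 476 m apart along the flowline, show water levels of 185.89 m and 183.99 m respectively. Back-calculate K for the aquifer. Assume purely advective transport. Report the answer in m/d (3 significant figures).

44.7 m/d

Hydraulic gradient i = (185.89 − 183.99) / 476 = 1.90 / 476 = 0.003992
t = 3.50 years = 1278 d
L = 1.52 km = 1520 m
v = L / t = 1520 / 1278 = 1.190 m/d
K = v · n / i = 1.190 × 0.15 / 0.003992 = 44.7 m/d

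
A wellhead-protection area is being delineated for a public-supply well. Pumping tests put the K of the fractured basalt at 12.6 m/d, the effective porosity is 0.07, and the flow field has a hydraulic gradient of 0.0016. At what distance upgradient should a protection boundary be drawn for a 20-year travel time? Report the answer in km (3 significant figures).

Darcy flux q = K·i = 12.6 × 0.0016 = 0.02016 m/d
v = Ki/n = 12.6·0.0016/0.07 = 0.2880 m/d
T = 20 yr × 365 = 7300 d
L = v × T = 0.2880 × 7300 = 2102 m
   = 2.10 km

2.10 km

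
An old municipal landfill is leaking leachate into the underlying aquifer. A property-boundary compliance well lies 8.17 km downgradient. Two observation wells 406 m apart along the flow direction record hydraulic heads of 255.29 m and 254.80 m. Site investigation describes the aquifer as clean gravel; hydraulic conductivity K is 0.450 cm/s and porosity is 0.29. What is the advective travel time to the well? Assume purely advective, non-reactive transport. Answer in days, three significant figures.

5050 days

Hydraulic gradient i = (255.29 − 254.80) / 406 = 0.49 / 406 = 0.001207
K = 0.450 cm/s × 864 = 388.8 m/d
q = Ki = 388.8 × 0.001207 = 0.4692 m/d
Average linear velocity = 0.4692 / 0.29 = 1.618 m/d
L = 8.17 km = 8170 m
t = L / v = 8170 / 1.618 = 5049 d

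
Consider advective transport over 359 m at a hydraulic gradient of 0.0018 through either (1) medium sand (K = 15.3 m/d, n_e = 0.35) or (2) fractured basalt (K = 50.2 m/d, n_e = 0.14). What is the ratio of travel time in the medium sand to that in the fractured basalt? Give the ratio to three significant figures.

8.20

Unit 1 (medium sand): v = 15.3×0.0018/0.35 = 0.07869 m/d, t = 359/0.07869 = 4562 d
Unit 2 (fractured basalt): v = 50.2×0.0018/0.14 = 0.6454 m/d, t = 359/0.6454 = 556.2 d
t(medium sand) / t(fractured basalt) = 4562/556.2 = 8.20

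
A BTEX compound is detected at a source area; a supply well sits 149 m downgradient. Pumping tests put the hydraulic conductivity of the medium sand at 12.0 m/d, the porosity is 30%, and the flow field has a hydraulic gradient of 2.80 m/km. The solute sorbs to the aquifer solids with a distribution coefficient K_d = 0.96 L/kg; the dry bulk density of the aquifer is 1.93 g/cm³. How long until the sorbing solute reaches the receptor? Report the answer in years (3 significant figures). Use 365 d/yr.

q = Ki = 12.0 × 0.0028 = 0.03360 m/d
v_s = q/n_e = 0.03360/0.30 = 0.1120 m/d
Retardation R = 1 + ρ_b·K_d/n = 1 + 1.93×0.96/0.30 = 7.176
Contaminant velocity v_c = v/R = 0.1120/7.176 = 0.01561 m/d
t = L/v_c = 149/0.01561 = 9547 d
   = 9547/365 = 26.2 yr

26.2 years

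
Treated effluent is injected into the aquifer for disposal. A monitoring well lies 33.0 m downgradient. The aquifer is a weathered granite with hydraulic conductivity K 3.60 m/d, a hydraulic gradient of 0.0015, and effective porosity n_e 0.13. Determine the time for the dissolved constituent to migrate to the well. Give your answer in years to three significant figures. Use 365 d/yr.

2.18 years

Darcy flux q = K·i = 3.60 × 0.0015 = 0.005400 m/d
v = Ki/n = 3.60·0.0015/0.13 = 0.04154 m/d
t = L / v = 33.0 / 0.04154 = 794.4 d
   = 794.4 / 365 = 2.18 yr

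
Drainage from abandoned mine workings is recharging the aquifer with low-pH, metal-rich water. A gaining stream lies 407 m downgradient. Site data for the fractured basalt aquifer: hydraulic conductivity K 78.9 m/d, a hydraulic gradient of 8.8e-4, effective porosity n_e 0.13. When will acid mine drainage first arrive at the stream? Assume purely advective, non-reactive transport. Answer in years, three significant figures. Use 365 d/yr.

2.09 years

q = Ki = 78.9 × 8.8e-4 = 0.06943 m/d
v = Ki/n = 78.9·8.8e-4/0.13 = 0.5341 m/d
t = L / v = 407 / 0.5341 = 762.0 d
   = 762.0 / 365 = 2.09 yr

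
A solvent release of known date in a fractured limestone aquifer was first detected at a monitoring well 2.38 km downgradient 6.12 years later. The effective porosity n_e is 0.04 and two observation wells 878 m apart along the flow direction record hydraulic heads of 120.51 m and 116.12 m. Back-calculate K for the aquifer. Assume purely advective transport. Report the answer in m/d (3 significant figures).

8.52 m/d

Hydraulic gradient i = (120.51 − 116.12) / 878 = 4.39 / 878 = 0.005000
t = 6.12 years = 2234 d
L = 2.38 km = 2380 m
v = L / t = 2380 / 2234 = 1.065 m/d
K = v · n / i = 1.065 × 0.04 / 0.005000 = 8.52 m/d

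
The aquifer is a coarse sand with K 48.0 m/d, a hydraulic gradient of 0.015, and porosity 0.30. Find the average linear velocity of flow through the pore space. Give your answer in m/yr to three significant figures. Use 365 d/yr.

876 m/yr

q = Ki = 48.0 × 0.015 = 0.7200 m/d
v_s = q/n_e = 0.7200/0.30 = 2.400 m/d
   = 2.400 × 365 = 876 m/yr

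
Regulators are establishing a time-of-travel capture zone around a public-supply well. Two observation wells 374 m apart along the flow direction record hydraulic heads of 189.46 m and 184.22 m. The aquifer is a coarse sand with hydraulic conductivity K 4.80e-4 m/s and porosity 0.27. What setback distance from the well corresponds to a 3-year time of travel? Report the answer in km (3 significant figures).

Hydraulic gradient i = (189.46 − 184.22) / 374 = 5.24 / 374 = 0.01401
K = 4.80e-4 m/s × 86400 s/d = 41.47 m/d
q = Ki = 41.47 × 0.01401 = 0.5811 m/d
v = Ki/n = 41.47·0.01401/0.27 = 2.152 m/d
T = 3 yr × 365 = 1095 d
L = v × T = 2.152 × 1095 = 2356 m
   = 2.36 km

2.36 km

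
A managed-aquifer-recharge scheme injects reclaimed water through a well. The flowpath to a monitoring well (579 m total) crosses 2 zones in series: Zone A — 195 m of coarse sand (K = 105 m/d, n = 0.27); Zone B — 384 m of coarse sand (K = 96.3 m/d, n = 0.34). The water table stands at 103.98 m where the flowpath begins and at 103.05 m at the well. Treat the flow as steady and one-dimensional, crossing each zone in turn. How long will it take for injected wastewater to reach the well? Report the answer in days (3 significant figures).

Total head drop ΔH = 103.98 − 103.05 = 0.93 m
Steady 1-D flow in series ⇒ the Darcy flux q is identical in every zone and the zone head losses add (resistances L/K in series).
Σ(L/K) = 195/105 + 384/96.3 = 1.857 + 3.988 = 5.845 d
q = ΔH / Σ(L/K) = 0.93 / 5.845 = 0.1591 m/d (same in every zone)
Zone A: v = q/n = 0.1591/0.27 = 0.5893 m/d → t_A = 195/0.5893 = 330.9 d
Zone B: v = q/n = 0.1591/0.34 = 0.4680 m/d → t_B = 384/0.4680 = 820.5 d
Total t = 330.9 + 820.5 = 1151 d

1150 days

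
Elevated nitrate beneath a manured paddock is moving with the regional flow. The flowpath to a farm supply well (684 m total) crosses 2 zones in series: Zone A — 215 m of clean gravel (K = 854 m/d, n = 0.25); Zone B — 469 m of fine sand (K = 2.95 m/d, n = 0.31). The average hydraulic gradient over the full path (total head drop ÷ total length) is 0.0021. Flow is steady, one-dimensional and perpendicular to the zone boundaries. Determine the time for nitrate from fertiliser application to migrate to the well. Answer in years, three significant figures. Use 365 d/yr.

60.5 years

Steady 1-D flow in series ⇒ the Darcy flux q is identical in every zone and the zone head losses add (resistances L/K in series).
Σ(L/K) = 215/854 + 469/2.95 = 0.2518 + 159.0 = 159.2 d
K_eq = L_total / Σ(L/K) = 684 / 159.2 = 4.296 m/d
q = K_eq · i = 4.296 × 0.0021 = 0.009021 m/d (same in every zone)
Zone A: v = q/n = 0.009021/0.25 = 0.03608 m/d → t_A = 215/0.03608 = 5959 d
Zone B: v = q/n = 0.009021/0.31 = 0.02910 m/d → t_B = 469/0.02910 = 16120 d
Total t = 5959 + 16120 = 22080 d
   = 22080 / 365 = 60.5 yr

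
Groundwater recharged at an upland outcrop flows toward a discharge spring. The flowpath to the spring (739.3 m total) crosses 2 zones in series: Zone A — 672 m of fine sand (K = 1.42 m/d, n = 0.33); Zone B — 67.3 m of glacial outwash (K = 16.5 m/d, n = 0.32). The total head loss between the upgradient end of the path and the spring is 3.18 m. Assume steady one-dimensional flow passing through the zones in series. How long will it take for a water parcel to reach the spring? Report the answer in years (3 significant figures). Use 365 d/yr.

100 years

Steady 1-D flow in series ⇒ the Darcy flux q is identical in every zone and the zone head losses add (resistances L/K in series).
Σ(L/K) = 672/1.42 + 67.3/16.5 = 473.2 + 4.079 = 477.3 d
q = ΔH / Σ(L/K) = 3.18 / 477.3 = 0.006662 m/d (same in every zone)
Zone A: v = q/n = 0.006662/0.33 = 0.02019 m/d → t_A = 672/0.02019 = 33290 d
Zone B: v = q/n = 0.006662/0.32 = 0.02082 m/d → t_B = 67.3/0.02082 = 3233 d
Total t = 33290 + 3233 = 36520 d
   = 36520 / 365 = 100 yr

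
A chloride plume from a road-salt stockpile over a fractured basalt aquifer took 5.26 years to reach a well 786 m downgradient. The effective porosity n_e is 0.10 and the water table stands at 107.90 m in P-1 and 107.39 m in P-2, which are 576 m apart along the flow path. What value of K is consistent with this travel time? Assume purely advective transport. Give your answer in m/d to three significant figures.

46.2 m/d

Hydraulic gradient i = (107.90 − 107.39) / 576 = 0.51 / 576 = 8.854e-4
t = 5.26 years = 1920 d
v = L / t = 786 / 1920 = 0.4094 m/d
K = v · n / i = 0.4094 × 0.10 / 8.854e-4 = 46.2 m/d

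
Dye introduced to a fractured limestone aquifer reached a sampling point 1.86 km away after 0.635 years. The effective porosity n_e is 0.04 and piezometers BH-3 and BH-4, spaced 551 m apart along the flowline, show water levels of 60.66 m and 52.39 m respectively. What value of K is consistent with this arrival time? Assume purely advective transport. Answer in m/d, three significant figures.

21.4 m/d

Hydraulic gradient i = (60.66 − 52.39) / 551 = 8.27 / 551 = 0.01501
t = 0.635 years = 231.8 d
L = 1.86 km = 1860 m
v = L / t = 1860 / 231.8 = 8.025 m/d
K = v · n / i = 8.025 × 0.04 / 0.01501 = 21.4 m/d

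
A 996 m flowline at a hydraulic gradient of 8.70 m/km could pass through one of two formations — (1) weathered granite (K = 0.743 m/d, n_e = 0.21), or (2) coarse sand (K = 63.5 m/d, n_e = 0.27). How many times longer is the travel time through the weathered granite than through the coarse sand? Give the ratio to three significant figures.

66.5

Unit 1 (weathered granite): v = 0.743×0.0087/0.21 = 0.03078 m/d, t = 996/0.03078 = 32360 d
Unit 2 (coarse sand): v = 63.5×0.0087/0.27 = 2.046 m/d, t = 996/2.046 = 486.8 d
t(weathered granite) / t(coarse sand) = 32360/486.8 = 66.5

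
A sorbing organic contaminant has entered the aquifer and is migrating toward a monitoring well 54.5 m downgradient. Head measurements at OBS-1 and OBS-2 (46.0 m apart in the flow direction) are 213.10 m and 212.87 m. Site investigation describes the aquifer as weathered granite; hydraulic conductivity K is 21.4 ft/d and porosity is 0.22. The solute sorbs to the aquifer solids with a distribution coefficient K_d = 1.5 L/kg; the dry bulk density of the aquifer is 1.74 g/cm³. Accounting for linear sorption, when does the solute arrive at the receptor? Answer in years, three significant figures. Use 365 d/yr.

13.0 years

Hydraulic gradient i = (213.10 − 212.87) / 46.0 = 0.23 / 46.0 = 0.005000
K = 21.4 ft/d × 0.3048 = 6.523 m/d
q = Ki = 6.523 × 0.005000 = 0.03261 m/d
v = Ki/n = 6.523·0.005000/0.22 = 0.1482 m/d
Retardation R = 1 + ρ_b·K_d/n = 1 + 1.74×1.5/0.22 = 12.86
Contaminant velocity v_c = v/R = 0.1482/12.86 = 0.01152 m/d
t = L/v_c = 54.5/0.01152 = 4729 d
   = 4729/365 = 13.0 yr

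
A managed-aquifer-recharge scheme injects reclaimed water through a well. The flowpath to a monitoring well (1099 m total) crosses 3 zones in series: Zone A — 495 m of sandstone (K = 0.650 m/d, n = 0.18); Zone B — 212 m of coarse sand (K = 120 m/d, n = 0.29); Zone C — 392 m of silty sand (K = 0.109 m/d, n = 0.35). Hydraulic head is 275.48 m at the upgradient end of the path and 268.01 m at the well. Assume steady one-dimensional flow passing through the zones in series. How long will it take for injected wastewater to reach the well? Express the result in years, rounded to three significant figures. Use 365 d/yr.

460 years

Total head drop ΔH = 275.48 − 268.01 = 7.47 m
Continuity: the same q passes through each zone, so ΔH = q·Σ(L_j/K_j) — the zones act as resistances in series.
Σ(L/K) = 495/0.650 + 212/120 + 392/0.109 = 761.5 + 1.767 + 3596 = 4360 d
q = ΔH / Σ(L/K) = 7.47 / 4360 = 0.001713 m/d (same in every zone)
Zone A: v = q/n = 0.001713/0.18 = 0.009519 m/d → t_A = 495/0.009519 = 52000 d
Zone B: v = q/n = 0.001713/0.29 = 0.005908 m/d → t_B = 212/0.005908 = 35880 d
Zone C: v = q/n = 0.001713/0.35 = 0.004896 m/d → t_C = 392/0.004896 = 80070 d
Total t = 52000 + 35880 + 80070 = 168000 d
   = 168000 / 365 = 460 yr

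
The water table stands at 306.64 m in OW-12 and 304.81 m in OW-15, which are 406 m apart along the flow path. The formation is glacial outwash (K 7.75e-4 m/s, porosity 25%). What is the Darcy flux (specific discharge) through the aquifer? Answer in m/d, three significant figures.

Hydraulic gradient i = (306.64 − 304.81) / 406 = 1.83 / 406 = 0.004507
K = 7.75e-4 m/s × 86400 s/d = 66.96 m/d
Darcy flux q = K·i = 66.96 × 0.004507 = 0.3018 m/d

0.302 m/d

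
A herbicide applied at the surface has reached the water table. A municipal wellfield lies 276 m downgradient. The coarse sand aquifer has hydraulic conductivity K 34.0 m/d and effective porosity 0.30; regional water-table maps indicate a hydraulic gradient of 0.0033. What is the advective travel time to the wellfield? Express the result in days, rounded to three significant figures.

738 days

q = Ki = 34.0 × 0.0033 = 0.1122 m/d
Average linear velocity = 0.1122 / 0.30 = 0.3740 m/d
t = L / v = 276 / 0.3740 = 738.0 d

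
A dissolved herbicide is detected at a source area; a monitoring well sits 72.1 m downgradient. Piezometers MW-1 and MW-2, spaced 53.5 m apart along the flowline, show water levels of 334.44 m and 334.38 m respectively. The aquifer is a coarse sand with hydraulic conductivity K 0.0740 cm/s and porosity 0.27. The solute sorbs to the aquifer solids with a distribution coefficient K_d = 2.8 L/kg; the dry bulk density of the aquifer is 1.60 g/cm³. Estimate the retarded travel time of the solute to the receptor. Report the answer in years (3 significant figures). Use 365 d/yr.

13.1 years

Hydraulic gradient i = (334.44 − 334.38) / 53.5 = 0.06 / 53.5 = 0.001121
K = 0.0740 cm/s × 864 = 63.94 m/d
Specific discharge q = 63.94 × 0.001121 = 0.07170 m/d
v = Ki/n = 63.94·0.001121/0.27 = 0.2656 m/d
Retardation R = 1 + ρ_b·K_d/n = 1 + 1.60×2.8/0.27 = 17.59
Contaminant velocity v_c = v/R = 0.2656/17.59 = 0.01510 m/d
t = L/v_c = 72.1/0.01510 = 4776 d
   = 4776/365 = 13.1 yr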